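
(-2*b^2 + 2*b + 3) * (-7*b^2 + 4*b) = 14*b^4 - 22*b^3 - 13*b^2 + 12*b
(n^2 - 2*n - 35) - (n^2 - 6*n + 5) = 4*n - 40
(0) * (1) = 0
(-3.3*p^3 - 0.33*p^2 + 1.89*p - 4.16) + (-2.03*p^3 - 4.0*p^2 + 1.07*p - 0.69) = -5.33*p^3 - 4.33*p^2 + 2.96*p - 4.85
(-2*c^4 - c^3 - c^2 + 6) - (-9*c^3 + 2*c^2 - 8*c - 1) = -2*c^4 + 8*c^3 - 3*c^2 + 8*c + 7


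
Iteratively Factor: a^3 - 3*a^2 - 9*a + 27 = (a + 3)*(a^2 - 6*a + 9) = (a - 3)*(a + 3)*(a - 3)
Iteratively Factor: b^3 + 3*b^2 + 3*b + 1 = (b + 1)*(b^2 + 2*b + 1) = (b + 1)^2*(b + 1)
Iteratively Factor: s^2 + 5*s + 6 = (s + 3)*(s + 2)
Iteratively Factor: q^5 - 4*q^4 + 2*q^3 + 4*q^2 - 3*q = (q - 1)*(q^4 - 3*q^3 - q^2 + 3*q) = q*(q - 1)*(q^3 - 3*q^2 - q + 3) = q*(q - 1)*(q + 1)*(q^2 - 4*q + 3) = q*(q - 3)*(q - 1)*(q + 1)*(q - 1)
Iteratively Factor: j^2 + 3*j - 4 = (j - 1)*(j + 4)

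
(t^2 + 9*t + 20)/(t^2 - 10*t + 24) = (t^2 + 9*t + 20)/(t^2 - 10*t + 24)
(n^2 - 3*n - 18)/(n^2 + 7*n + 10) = (n^2 - 3*n - 18)/(n^2 + 7*n + 10)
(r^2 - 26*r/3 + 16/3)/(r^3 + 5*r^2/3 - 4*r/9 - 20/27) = 9*(r - 8)/(9*r^2 + 21*r + 10)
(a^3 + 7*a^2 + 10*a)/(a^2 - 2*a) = (a^2 + 7*a + 10)/(a - 2)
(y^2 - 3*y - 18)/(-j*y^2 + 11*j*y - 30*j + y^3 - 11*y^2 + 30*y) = (y + 3)/(-j*y + 5*j + y^2 - 5*y)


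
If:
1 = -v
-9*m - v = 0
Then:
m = 1/9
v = -1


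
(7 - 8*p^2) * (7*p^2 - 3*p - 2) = -56*p^4 + 24*p^3 + 65*p^2 - 21*p - 14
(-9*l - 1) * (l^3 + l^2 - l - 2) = -9*l^4 - 10*l^3 + 8*l^2 + 19*l + 2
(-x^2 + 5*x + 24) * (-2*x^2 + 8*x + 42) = 2*x^4 - 18*x^3 - 50*x^2 + 402*x + 1008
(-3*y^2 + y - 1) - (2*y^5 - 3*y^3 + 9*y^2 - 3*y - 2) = -2*y^5 + 3*y^3 - 12*y^2 + 4*y + 1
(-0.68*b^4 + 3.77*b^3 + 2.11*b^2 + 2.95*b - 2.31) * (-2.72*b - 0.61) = 1.8496*b^5 - 9.8396*b^4 - 8.0389*b^3 - 9.3111*b^2 + 4.4837*b + 1.4091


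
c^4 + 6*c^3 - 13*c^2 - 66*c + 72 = (c - 3)*(c - 1)*(c + 4)*(c + 6)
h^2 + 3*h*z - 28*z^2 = (h - 4*z)*(h + 7*z)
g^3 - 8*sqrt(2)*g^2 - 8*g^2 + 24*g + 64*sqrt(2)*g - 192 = (g - 8)*(g - 6*sqrt(2))*(g - 2*sqrt(2))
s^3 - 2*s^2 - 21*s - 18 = (s - 6)*(s + 1)*(s + 3)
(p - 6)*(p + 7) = p^2 + p - 42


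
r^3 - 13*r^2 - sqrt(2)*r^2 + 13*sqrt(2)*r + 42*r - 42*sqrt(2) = (r - 7)*(r - 6)*(r - sqrt(2))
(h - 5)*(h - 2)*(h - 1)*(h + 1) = h^4 - 7*h^3 + 9*h^2 + 7*h - 10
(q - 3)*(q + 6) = q^2 + 3*q - 18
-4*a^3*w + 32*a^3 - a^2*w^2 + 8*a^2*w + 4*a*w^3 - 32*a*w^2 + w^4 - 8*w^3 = (-a + w)*(a + w)*(4*a + w)*(w - 8)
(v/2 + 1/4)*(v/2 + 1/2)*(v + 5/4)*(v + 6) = v^4/4 + 35*v^3/16 + 151*v^2/32 + 119*v/32 + 15/16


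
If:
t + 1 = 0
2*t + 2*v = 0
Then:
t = -1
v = 1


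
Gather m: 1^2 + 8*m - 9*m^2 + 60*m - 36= -9*m^2 + 68*m - 35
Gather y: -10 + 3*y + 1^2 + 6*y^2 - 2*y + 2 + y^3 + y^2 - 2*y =y^3 + 7*y^2 - y - 7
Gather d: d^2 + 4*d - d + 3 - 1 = d^2 + 3*d + 2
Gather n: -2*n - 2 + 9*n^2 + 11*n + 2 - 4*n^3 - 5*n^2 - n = -4*n^3 + 4*n^2 + 8*n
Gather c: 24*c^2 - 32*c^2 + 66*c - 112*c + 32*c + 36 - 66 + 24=-8*c^2 - 14*c - 6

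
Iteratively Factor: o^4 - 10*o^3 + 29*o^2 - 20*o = (o - 1)*(o^3 - 9*o^2 + 20*o) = (o - 5)*(o - 1)*(o^2 - 4*o) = (o - 5)*(o - 4)*(o - 1)*(o)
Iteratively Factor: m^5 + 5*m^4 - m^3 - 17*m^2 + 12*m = (m - 1)*(m^4 + 6*m^3 + 5*m^2 - 12*m) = (m - 1)^2*(m^3 + 7*m^2 + 12*m) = (m - 1)^2*(m + 3)*(m^2 + 4*m) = (m - 1)^2*(m + 3)*(m + 4)*(m)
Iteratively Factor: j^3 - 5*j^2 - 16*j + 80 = (j - 4)*(j^2 - j - 20) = (j - 5)*(j - 4)*(j + 4)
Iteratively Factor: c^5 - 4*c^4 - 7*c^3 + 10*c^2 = (c)*(c^4 - 4*c^3 - 7*c^2 + 10*c) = c*(c - 5)*(c^3 + c^2 - 2*c) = c^2*(c - 5)*(c^2 + c - 2) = c^2*(c - 5)*(c + 2)*(c - 1)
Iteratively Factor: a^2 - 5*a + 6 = (a - 3)*(a - 2)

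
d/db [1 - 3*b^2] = -6*b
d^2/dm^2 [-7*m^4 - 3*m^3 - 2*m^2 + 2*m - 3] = -84*m^2 - 18*m - 4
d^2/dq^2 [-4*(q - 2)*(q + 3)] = -8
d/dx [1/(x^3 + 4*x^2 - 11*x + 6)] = (-3*x^2 - 8*x + 11)/(x^3 + 4*x^2 - 11*x + 6)^2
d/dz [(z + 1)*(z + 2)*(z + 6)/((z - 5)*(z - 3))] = (z^4 - 16*z^3 - 47*z^2 + 246*z + 396)/(z^4 - 16*z^3 + 94*z^2 - 240*z + 225)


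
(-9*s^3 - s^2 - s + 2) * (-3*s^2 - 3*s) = 27*s^5 + 30*s^4 + 6*s^3 - 3*s^2 - 6*s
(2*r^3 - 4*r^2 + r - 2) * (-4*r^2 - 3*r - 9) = -8*r^5 + 10*r^4 - 10*r^3 + 41*r^2 - 3*r + 18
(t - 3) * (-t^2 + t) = -t^3 + 4*t^2 - 3*t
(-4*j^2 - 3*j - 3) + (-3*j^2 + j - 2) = -7*j^2 - 2*j - 5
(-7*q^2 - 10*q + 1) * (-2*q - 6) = 14*q^3 + 62*q^2 + 58*q - 6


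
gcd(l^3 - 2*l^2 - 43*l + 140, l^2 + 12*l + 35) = l + 7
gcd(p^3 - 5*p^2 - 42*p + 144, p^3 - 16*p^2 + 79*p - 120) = p^2 - 11*p + 24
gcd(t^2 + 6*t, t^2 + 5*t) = t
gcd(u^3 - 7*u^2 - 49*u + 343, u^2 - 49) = u^2 - 49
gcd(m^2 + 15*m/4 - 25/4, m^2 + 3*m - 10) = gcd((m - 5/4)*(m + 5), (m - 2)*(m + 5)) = m + 5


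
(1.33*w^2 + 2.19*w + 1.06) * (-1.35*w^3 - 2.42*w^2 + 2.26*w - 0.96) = -1.7955*w^5 - 6.1751*w^4 - 3.725*w^3 + 1.1074*w^2 + 0.2932*w - 1.0176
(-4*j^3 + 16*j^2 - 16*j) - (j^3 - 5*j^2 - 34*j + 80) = -5*j^3 + 21*j^2 + 18*j - 80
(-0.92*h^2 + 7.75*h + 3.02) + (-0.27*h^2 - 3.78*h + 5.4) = -1.19*h^2 + 3.97*h + 8.42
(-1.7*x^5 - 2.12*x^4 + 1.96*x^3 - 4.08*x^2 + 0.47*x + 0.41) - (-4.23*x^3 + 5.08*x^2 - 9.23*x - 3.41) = -1.7*x^5 - 2.12*x^4 + 6.19*x^3 - 9.16*x^2 + 9.7*x + 3.82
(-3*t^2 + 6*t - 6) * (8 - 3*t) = 9*t^3 - 42*t^2 + 66*t - 48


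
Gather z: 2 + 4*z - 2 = 4*z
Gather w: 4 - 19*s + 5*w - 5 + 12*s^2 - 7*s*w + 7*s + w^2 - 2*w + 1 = 12*s^2 - 12*s + w^2 + w*(3 - 7*s)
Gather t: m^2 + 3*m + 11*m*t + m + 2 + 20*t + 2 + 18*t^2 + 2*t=m^2 + 4*m + 18*t^2 + t*(11*m + 22) + 4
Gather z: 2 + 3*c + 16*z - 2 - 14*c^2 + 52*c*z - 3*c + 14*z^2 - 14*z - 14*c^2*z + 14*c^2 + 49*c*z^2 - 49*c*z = z^2*(49*c + 14) + z*(-14*c^2 + 3*c + 2)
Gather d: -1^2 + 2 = 1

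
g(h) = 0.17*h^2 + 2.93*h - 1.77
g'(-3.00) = 1.91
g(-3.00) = -9.03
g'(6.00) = 4.97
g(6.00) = 21.93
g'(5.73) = 4.88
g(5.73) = 20.60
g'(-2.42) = 2.11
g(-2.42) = -7.87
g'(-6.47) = 0.73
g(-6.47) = -13.61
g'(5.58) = 4.83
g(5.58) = 19.87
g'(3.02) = 3.96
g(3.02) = 8.63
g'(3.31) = 4.06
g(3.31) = 9.79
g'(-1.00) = 2.59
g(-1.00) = -4.53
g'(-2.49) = 2.08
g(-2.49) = -8.01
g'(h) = 0.34*h + 2.93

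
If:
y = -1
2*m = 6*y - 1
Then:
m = -7/2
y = -1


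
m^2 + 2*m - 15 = (m - 3)*(m + 5)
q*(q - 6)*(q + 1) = q^3 - 5*q^2 - 6*q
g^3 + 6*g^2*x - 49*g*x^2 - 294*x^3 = (g - 7*x)*(g + 6*x)*(g + 7*x)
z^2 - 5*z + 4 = (z - 4)*(z - 1)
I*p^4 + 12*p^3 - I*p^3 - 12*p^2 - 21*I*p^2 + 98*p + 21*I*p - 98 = (p - 7*I)^2*(p + 2*I)*(I*p - I)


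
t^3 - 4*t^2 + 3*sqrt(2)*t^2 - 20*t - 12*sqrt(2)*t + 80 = (t - 4)*(t - 2*sqrt(2))*(t + 5*sqrt(2))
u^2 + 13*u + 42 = (u + 6)*(u + 7)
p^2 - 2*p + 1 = (p - 1)^2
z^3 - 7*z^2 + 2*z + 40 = (z - 5)*(z - 4)*(z + 2)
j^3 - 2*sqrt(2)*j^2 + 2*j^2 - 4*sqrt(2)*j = j*(j + 2)*(j - 2*sqrt(2))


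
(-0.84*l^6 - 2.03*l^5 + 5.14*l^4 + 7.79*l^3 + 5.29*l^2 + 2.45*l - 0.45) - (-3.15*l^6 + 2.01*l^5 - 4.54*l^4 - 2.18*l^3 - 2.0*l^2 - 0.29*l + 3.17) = 2.31*l^6 - 4.04*l^5 + 9.68*l^4 + 9.97*l^3 + 7.29*l^2 + 2.74*l - 3.62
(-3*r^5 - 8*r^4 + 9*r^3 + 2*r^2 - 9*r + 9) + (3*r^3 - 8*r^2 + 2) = -3*r^5 - 8*r^4 + 12*r^3 - 6*r^2 - 9*r + 11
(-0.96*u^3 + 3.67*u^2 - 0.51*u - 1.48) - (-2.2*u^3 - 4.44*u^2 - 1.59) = 1.24*u^3 + 8.11*u^2 - 0.51*u + 0.11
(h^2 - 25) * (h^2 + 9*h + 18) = h^4 + 9*h^3 - 7*h^2 - 225*h - 450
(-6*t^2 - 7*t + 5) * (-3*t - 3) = 18*t^3 + 39*t^2 + 6*t - 15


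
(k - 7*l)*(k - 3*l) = k^2 - 10*k*l + 21*l^2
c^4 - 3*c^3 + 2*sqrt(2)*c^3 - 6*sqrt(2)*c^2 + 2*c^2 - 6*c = c*(c - 3)*(c + sqrt(2))^2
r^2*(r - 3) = r^3 - 3*r^2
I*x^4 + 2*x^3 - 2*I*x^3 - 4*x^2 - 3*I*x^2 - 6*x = x*(x - 3)*(x - 2*I)*(I*x + I)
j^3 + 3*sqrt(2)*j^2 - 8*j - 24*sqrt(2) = (j - 2*sqrt(2))*(j + 2*sqrt(2))*(j + 3*sqrt(2))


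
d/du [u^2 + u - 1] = 2*u + 1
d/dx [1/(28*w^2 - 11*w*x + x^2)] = (11*w - 2*x)/(28*w^2 - 11*w*x + x^2)^2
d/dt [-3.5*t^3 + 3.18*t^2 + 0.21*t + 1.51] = -10.5*t^2 + 6.36*t + 0.21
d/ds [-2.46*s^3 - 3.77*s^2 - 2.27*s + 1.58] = -7.38*s^2 - 7.54*s - 2.27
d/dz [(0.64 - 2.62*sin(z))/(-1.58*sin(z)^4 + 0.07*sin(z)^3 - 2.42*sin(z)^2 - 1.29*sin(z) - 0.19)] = (-12.4188*sin(z)^4 + 4.4116*sin(z)^3 - 6.4748*sin(z)^2 + 3.0976*sin(z) + 1.3234)*cos(z)/(2.4964*sin(z)^8 - 0.2212*sin(z)^7 + 7.6521*sin(z)^6 + 3.7376*sin(z)^5 + 6.2762*sin(z)^4 + 6.217*sin(z)^3 + 2.5837*sin(z)^2 + 0.4902*sin(z) + 0.0361)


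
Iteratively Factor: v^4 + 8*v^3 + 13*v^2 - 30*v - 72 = (v + 3)*(v^3 + 5*v^2 - 2*v - 24) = (v + 3)^2*(v^2 + 2*v - 8) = (v - 2)*(v + 3)^2*(v + 4)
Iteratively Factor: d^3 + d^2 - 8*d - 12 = (d - 3)*(d^2 + 4*d + 4) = (d - 3)*(d + 2)*(d + 2)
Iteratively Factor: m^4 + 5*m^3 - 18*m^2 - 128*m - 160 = (m + 4)*(m^3 + m^2 - 22*m - 40) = (m - 5)*(m + 4)*(m^2 + 6*m + 8) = (m - 5)*(m + 2)*(m + 4)*(m + 4)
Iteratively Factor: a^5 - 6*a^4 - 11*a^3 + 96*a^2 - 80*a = (a + 4)*(a^4 - 10*a^3 + 29*a^2 - 20*a) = (a - 4)*(a + 4)*(a^3 - 6*a^2 + 5*a) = (a - 4)*(a - 1)*(a + 4)*(a^2 - 5*a) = a*(a - 4)*(a - 1)*(a + 4)*(a - 5)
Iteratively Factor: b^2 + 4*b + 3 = (b + 3)*(b + 1)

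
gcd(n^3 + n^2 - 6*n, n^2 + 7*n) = n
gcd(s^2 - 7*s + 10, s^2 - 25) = s - 5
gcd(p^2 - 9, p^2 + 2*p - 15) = p - 3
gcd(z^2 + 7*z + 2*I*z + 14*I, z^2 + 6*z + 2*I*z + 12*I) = z + 2*I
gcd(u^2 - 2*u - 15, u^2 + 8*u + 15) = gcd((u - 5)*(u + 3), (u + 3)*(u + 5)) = u + 3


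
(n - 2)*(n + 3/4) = n^2 - 5*n/4 - 3/2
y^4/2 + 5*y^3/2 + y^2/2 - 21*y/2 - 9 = (y/2 + 1/2)*(y - 2)*(y + 3)^2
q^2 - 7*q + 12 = (q - 4)*(q - 3)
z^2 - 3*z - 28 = (z - 7)*(z + 4)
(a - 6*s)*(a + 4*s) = a^2 - 2*a*s - 24*s^2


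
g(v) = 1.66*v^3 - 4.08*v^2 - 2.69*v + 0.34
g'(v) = 4.98*v^2 - 8.16*v - 2.69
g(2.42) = -6.54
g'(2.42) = 6.73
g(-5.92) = -471.13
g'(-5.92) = 220.15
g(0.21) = -0.39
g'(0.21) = -4.18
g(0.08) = 0.10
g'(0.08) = -3.31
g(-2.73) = -56.50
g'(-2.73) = 56.70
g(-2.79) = -59.97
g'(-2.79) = 58.84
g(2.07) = -7.99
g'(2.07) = 1.76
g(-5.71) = -426.37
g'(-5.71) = 206.27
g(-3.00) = -73.13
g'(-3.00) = 66.61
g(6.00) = 195.88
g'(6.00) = 127.63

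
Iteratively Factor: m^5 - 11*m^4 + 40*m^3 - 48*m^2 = (m)*(m^4 - 11*m^3 + 40*m^2 - 48*m) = m*(m - 4)*(m^3 - 7*m^2 + 12*m) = m^2*(m - 4)*(m^2 - 7*m + 12) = m^2*(m - 4)*(m - 3)*(m - 4)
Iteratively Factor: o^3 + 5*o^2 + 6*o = (o + 2)*(o^2 + 3*o) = (o + 2)*(o + 3)*(o)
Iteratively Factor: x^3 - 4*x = (x + 2)*(x^2 - 2*x) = x*(x + 2)*(x - 2)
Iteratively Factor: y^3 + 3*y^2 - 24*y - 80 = (y + 4)*(y^2 - y - 20) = (y + 4)^2*(y - 5)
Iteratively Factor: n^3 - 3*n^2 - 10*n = (n + 2)*(n^2 - 5*n) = n*(n + 2)*(n - 5)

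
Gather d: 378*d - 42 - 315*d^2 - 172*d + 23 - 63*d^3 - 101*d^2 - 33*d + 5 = -63*d^3 - 416*d^2 + 173*d - 14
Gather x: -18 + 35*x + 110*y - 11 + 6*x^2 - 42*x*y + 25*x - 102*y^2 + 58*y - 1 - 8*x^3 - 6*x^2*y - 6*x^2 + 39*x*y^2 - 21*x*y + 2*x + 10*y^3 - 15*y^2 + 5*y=-8*x^3 - 6*x^2*y + x*(39*y^2 - 63*y + 62) + 10*y^3 - 117*y^2 + 173*y - 30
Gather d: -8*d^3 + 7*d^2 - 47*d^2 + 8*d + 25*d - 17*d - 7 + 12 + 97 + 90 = -8*d^3 - 40*d^2 + 16*d + 192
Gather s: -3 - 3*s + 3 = -3*s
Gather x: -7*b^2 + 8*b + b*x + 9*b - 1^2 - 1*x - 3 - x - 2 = -7*b^2 + 17*b + x*(b - 2) - 6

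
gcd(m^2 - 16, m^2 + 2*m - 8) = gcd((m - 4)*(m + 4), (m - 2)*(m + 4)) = m + 4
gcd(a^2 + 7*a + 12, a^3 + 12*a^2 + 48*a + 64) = a + 4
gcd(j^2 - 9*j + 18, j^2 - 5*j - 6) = j - 6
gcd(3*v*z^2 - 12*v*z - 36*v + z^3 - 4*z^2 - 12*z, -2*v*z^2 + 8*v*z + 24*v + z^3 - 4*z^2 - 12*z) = z^2 - 4*z - 12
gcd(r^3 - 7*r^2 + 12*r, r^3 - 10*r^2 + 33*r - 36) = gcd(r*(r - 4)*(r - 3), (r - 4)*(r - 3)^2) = r^2 - 7*r + 12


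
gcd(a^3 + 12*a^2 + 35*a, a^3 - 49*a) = a^2 + 7*a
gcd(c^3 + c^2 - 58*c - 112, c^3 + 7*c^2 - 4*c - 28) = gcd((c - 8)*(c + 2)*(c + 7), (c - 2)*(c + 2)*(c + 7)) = c^2 + 9*c + 14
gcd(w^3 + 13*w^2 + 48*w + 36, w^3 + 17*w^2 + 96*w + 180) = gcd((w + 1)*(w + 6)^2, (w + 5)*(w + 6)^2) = w^2 + 12*w + 36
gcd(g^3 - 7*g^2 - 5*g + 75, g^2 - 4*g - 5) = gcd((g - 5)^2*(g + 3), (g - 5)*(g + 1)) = g - 5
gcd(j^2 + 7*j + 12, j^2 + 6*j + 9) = j + 3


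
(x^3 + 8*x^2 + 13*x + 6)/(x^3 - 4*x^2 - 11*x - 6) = (x + 6)/(x - 6)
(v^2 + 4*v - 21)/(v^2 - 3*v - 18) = (-v^2 - 4*v + 21)/(-v^2 + 3*v + 18)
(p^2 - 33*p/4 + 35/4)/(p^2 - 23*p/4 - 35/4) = (4*p - 5)/(4*p + 5)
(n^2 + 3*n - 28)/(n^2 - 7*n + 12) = (n + 7)/(n - 3)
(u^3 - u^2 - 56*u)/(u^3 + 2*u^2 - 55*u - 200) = u*(u + 7)/(u^2 + 10*u + 25)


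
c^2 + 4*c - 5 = (c - 1)*(c + 5)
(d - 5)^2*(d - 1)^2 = d^4 - 12*d^3 + 46*d^2 - 60*d + 25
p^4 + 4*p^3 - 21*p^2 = p^2*(p - 3)*(p + 7)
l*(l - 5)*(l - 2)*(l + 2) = l^4 - 5*l^3 - 4*l^2 + 20*l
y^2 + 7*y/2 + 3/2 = (y + 1/2)*(y + 3)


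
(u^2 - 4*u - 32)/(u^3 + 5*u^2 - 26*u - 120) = (u - 8)/(u^2 + u - 30)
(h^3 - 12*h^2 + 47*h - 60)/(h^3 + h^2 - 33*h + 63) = (h^2 - 9*h + 20)/(h^2 + 4*h - 21)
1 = 1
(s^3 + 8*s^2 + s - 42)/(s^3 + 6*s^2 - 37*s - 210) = (s^2 + s - 6)/(s^2 - s - 30)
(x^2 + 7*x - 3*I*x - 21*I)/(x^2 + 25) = (x^2 + x*(7 - 3*I) - 21*I)/(x^2 + 25)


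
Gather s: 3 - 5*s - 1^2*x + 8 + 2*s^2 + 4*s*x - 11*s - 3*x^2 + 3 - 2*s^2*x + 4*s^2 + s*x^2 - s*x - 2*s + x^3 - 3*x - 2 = s^2*(6 - 2*x) + s*(x^2 + 3*x - 18) + x^3 - 3*x^2 - 4*x + 12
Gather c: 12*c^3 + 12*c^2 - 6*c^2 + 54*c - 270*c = 12*c^3 + 6*c^2 - 216*c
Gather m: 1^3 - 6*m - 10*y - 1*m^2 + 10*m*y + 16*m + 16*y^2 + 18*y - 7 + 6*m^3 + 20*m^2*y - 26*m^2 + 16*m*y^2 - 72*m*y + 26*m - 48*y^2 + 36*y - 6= 6*m^3 + m^2*(20*y - 27) + m*(16*y^2 - 62*y + 36) - 32*y^2 + 44*y - 12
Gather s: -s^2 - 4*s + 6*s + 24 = -s^2 + 2*s + 24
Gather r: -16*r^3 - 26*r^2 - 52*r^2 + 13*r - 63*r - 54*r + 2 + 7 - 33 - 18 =-16*r^3 - 78*r^2 - 104*r - 42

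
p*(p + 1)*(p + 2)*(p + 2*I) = p^4 + 3*p^3 + 2*I*p^3 + 2*p^2 + 6*I*p^2 + 4*I*p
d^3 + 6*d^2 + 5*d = d*(d + 1)*(d + 5)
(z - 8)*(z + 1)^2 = z^3 - 6*z^2 - 15*z - 8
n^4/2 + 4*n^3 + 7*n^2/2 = n^2*(n/2 + 1/2)*(n + 7)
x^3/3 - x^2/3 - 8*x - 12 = (x/3 + 1)*(x - 6)*(x + 2)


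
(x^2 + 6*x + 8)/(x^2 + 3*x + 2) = (x + 4)/(x + 1)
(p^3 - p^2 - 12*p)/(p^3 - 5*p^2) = (p^2 - p - 12)/(p*(p - 5))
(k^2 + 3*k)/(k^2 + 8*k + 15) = k/(k + 5)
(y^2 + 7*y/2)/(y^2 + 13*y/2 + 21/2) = y/(y + 3)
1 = 1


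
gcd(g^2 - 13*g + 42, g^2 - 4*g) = 1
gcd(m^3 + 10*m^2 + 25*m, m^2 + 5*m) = m^2 + 5*m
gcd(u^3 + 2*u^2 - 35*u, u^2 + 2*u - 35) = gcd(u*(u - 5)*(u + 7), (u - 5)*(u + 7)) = u^2 + 2*u - 35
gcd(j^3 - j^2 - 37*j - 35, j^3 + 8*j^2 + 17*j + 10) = j^2 + 6*j + 5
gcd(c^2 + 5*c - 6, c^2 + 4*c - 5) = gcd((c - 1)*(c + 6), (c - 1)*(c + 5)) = c - 1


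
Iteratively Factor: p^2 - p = (p)*(p - 1)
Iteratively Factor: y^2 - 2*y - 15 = (y - 5)*(y + 3)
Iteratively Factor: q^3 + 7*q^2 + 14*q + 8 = (q + 2)*(q^2 + 5*q + 4) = (q + 1)*(q + 2)*(q + 4)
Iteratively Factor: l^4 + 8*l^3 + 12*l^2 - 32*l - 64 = (l + 4)*(l^3 + 4*l^2 - 4*l - 16) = (l - 2)*(l + 4)*(l^2 + 6*l + 8) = (l - 2)*(l + 4)^2*(l + 2)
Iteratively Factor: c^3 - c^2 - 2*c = (c - 2)*(c^2 + c) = (c - 2)*(c + 1)*(c)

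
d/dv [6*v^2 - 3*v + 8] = 12*v - 3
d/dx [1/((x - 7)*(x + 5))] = 2*(1 - x)/(x^4 - 4*x^3 - 66*x^2 + 140*x + 1225)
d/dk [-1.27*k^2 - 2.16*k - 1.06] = -2.54*k - 2.16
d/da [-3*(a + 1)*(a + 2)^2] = 3*(-3*a - 4)*(a + 2)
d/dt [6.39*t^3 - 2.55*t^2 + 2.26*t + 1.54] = 19.17*t^2 - 5.1*t + 2.26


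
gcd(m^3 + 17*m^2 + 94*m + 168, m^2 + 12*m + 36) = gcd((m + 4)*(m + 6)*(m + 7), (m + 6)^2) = m + 6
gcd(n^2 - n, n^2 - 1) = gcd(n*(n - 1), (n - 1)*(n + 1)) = n - 1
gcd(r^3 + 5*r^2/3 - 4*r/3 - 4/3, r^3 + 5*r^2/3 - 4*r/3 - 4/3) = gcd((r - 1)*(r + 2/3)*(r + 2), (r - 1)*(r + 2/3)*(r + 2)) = r^3 + 5*r^2/3 - 4*r/3 - 4/3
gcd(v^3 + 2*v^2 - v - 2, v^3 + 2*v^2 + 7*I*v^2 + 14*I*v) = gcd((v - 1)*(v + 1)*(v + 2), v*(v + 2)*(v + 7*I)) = v + 2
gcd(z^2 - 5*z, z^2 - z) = z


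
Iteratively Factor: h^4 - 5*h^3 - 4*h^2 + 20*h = (h - 5)*(h^3 - 4*h) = (h - 5)*(h + 2)*(h^2 - 2*h) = h*(h - 5)*(h + 2)*(h - 2)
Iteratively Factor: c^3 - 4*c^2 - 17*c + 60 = (c + 4)*(c^2 - 8*c + 15) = (c - 5)*(c + 4)*(c - 3)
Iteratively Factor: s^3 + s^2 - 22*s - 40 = (s - 5)*(s^2 + 6*s + 8) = (s - 5)*(s + 4)*(s + 2)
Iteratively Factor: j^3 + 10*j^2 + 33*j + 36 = (j + 4)*(j^2 + 6*j + 9) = (j + 3)*(j + 4)*(j + 3)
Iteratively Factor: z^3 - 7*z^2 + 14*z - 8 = (z - 4)*(z^2 - 3*z + 2) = (z - 4)*(z - 1)*(z - 2)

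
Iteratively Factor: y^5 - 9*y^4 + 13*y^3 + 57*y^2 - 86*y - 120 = (y - 5)*(y^4 - 4*y^3 - 7*y^2 + 22*y + 24) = (y - 5)*(y + 1)*(y^3 - 5*y^2 - 2*y + 24) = (y - 5)*(y + 1)*(y + 2)*(y^2 - 7*y + 12) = (y - 5)*(y - 3)*(y + 1)*(y + 2)*(y - 4)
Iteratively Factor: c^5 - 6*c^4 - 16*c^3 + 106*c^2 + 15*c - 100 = (c + 1)*(c^4 - 7*c^3 - 9*c^2 + 115*c - 100) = (c - 5)*(c + 1)*(c^3 - 2*c^2 - 19*c + 20) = (c - 5)*(c - 1)*(c + 1)*(c^2 - c - 20) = (c - 5)*(c - 1)*(c + 1)*(c + 4)*(c - 5)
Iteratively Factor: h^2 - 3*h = (h)*(h - 3)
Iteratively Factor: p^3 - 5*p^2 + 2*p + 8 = (p - 2)*(p^2 - 3*p - 4) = (p - 2)*(p + 1)*(p - 4)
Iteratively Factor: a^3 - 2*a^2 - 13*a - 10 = (a + 2)*(a^2 - 4*a - 5) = (a - 5)*(a + 2)*(a + 1)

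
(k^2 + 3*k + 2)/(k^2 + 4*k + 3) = (k + 2)/(k + 3)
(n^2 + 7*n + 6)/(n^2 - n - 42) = (n + 1)/(n - 7)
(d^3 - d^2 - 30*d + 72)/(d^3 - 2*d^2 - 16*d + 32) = (d^2 + 3*d - 18)/(d^2 + 2*d - 8)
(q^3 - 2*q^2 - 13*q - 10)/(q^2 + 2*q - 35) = (q^2 + 3*q + 2)/(q + 7)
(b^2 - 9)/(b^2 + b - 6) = (b - 3)/(b - 2)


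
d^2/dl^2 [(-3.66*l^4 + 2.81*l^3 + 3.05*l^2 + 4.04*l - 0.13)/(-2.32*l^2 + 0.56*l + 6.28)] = (39.3991680000001*l^6 - 28.5304320000001*l^5 - 313.06176*l^4 + 70.8853120000001*l^3 + 1410.415872*l^2 - 1019.111904*l - 208.288864)/(12.487168*l^6 - 9.042432*l^5 - 99.22176*l^4 + 48.77824*l^3 + 268.58304*l^2 - 66.256512*l - 247.673152)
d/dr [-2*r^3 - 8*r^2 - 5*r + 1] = -6*r^2 - 16*r - 5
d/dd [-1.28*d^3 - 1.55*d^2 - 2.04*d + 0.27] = -3.84*d^2 - 3.1*d - 2.04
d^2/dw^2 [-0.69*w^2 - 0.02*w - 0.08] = -1.38000000000000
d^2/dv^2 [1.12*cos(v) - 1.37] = -1.12*cos(v)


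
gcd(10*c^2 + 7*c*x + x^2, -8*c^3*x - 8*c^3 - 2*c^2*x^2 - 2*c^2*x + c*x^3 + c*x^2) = 2*c + x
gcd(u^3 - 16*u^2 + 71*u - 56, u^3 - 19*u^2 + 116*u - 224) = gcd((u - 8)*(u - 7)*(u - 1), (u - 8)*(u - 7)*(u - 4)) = u^2 - 15*u + 56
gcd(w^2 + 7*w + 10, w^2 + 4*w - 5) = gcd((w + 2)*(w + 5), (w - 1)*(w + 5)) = w + 5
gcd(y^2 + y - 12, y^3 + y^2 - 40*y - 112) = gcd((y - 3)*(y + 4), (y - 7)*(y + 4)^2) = y + 4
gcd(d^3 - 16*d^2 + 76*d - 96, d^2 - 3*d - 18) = d - 6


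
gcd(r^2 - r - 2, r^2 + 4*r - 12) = r - 2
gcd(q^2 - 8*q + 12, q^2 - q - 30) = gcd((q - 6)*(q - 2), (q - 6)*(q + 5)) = q - 6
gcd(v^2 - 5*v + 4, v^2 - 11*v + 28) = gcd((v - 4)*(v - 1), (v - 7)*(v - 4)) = v - 4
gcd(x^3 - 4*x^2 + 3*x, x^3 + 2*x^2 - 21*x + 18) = x^2 - 4*x + 3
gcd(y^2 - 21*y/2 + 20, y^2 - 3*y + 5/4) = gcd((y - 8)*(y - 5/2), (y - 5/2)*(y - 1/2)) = y - 5/2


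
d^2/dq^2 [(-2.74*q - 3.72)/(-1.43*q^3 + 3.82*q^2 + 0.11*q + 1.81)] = (33.618156*q^5 + 1.47919200000004*q^4 - 244.305596*q^3 + 407.294736*q^2 - 46.519728*q - 52.442692)/(2.924207*q^9 - 23.434554*q^8 + 61.926579*q^7 - 63.241459*q^6 + 54.560253*q^5 - 77.66712*q^4 + 9.489766*q^3 - 37.609809*q^2 - 1.081113*q - 5.929741)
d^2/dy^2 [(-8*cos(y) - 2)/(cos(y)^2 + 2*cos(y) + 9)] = 8*(18*(1 - cos(2*y))^2*cos(y) - 2*(1 - cos(2*y))^2 + 689*cos(y) - 118*cos(2*y) - 93*cos(3*y) - 4*cos(5*y) + 198)/(4*cos(y) + cos(2*y) + 19)^3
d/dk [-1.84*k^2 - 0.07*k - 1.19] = -3.68*k - 0.07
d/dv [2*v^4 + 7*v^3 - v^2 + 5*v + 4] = 8*v^3 + 21*v^2 - 2*v + 5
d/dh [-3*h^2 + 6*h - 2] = 6 - 6*h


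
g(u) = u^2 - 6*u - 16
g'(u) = 2*u - 6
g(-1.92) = -0.79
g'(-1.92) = -9.84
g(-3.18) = 13.19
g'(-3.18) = -12.36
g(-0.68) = -11.46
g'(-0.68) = -7.36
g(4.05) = -23.90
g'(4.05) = 2.10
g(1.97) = -23.94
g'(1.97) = -2.06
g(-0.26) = -14.37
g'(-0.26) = -6.52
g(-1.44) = -5.29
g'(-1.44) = -8.88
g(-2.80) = 8.64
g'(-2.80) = -11.60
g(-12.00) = 200.00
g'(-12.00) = -30.00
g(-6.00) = 56.00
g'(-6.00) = -18.00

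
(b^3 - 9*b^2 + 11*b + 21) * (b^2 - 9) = b^5 - 9*b^4 + 2*b^3 + 102*b^2 - 99*b - 189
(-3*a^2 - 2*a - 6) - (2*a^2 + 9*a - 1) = -5*a^2 - 11*a - 5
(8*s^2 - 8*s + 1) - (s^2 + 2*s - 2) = 7*s^2 - 10*s + 3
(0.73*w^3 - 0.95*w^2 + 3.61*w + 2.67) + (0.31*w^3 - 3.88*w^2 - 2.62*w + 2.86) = 1.04*w^3 - 4.83*w^2 + 0.99*w + 5.53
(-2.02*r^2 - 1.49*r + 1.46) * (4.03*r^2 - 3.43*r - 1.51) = -8.1406*r^4 + 0.9239*r^3 + 14.0447*r^2 - 2.7579*r - 2.2046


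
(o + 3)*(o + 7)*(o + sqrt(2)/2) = o^3 + sqrt(2)*o^2/2 + 10*o^2 + 5*sqrt(2)*o + 21*o + 21*sqrt(2)/2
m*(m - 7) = m^2 - 7*m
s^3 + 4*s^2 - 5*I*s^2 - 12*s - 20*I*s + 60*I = (s - 2)*(s + 6)*(s - 5*I)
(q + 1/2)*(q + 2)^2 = q^3 + 9*q^2/2 + 6*q + 2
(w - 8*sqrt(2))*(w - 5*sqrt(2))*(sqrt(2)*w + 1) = sqrt(2)*w^3 - 25*w^2 + 67*sqrt(2)*w + 80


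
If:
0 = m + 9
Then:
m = -9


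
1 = 1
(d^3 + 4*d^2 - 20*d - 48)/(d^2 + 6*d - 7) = (d^3 + 4*d^2 - 20*d - 48)/(d^2 + 6*d - 7)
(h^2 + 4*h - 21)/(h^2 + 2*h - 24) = (h^2 + 4*h - 21)/(h^2 + 2*h - 24)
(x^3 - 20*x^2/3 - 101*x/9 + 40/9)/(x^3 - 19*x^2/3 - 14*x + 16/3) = (x + 5/3)/(x + 2)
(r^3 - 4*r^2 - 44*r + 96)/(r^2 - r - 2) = (r^2 - 2*r - 48)/(r + 1)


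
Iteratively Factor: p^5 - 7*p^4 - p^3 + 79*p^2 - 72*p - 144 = (p + 1)*(p^4 - 8*p^3 + 7*p^2 + 72*p - 144) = (p - 4)*(p + 1)*(p^3 - 4*p^2 - 9*p + 36) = (p - 4)*(p + 1)*(p + 3)*(p^2 - 7*p + 12) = (p - 4)*(p - 3)*(p + 1)*(p + 3)*(p - 4)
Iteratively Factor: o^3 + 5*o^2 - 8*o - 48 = (o + 4)*(o^2 + o - 12) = (o - 3)*(o + 4)*(o + 4)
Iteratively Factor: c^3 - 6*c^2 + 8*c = (c)*(c^2 - 6*c + 8) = c*(c - 4)*(c - 2)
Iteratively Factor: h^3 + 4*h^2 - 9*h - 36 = (h - 3)*(h^2 + 7*h + 12) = (h - 3)*(h + 3)*(h + 4)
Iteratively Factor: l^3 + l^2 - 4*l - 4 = (l - 2)*(l^2 + 3*l + 2) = (l - 2)*(l + 1)*(l + 2)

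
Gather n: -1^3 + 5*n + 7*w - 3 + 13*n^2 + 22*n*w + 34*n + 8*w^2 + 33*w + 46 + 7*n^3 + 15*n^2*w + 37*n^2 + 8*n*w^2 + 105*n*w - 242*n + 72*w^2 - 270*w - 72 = 7*n^3 + n^2*(15*w + 50) + n*(8*w^2 + 127*w - 203) + 80*w^2 - 230*w - 30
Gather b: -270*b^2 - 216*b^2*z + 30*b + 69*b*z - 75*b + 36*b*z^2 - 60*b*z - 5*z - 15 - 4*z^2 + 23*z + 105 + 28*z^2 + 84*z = b^2*(-216*z - 270) + b*(36*z^2 + 9*z - 45) + 24*z^2 + 102*z + 90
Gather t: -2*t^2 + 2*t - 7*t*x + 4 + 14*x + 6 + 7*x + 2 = -2*t^2 + t*(2 - 7*x) + 21*x + 12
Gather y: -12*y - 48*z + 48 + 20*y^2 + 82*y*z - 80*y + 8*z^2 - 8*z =20*y^2 + y*(82*z - 92) + 8*z^2 - 56*z + 48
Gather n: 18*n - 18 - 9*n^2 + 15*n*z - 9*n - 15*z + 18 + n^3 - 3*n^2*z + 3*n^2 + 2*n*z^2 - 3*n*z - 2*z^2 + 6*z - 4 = n^3 + n^2*(-3*z - 6) + n*(2*z^2 + 12*z + 9) - 2*z^2 - 9*z - 4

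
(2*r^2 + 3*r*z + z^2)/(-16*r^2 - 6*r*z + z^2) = (r + z)/(-8*r + z)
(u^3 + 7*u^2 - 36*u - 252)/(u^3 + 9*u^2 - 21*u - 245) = (u^2 - 36)/(u^2 + 2*u - 35)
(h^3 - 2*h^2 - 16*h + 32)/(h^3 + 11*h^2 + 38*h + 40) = (h^2 - 6*h + 8)/(h^2 + 7*h + 10)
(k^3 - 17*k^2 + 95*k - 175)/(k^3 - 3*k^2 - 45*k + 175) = (k - 7)/(k + 7)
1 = 1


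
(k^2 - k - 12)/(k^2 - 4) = (k^2 - k - 12)/(k^2 - 4)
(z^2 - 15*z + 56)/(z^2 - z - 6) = (-z^2 + 15*z - 56)/(-z^2 + z + 6)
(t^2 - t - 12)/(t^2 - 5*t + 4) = (t + 3)/(t - 1)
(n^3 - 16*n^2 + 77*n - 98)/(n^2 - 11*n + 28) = (n^2 - 9*n + 14)/(n - 4)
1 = 1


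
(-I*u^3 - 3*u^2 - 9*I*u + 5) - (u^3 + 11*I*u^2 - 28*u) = -u^3 - I*u^3 - 3*u^2 - 11*I*u^2 + 28*u - 9*I*u + 5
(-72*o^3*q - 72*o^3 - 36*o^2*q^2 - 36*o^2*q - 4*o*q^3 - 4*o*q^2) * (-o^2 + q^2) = 72*o^5*q + 72*o^5 + 36*o^4*q^2 + 36*o^4*q - 68*o^3*q^3 - 68*o^3*q^2 - 36*o^2*q^4 - 36*o^2*q^3 - 4*o*q^5 - 4*o*q^4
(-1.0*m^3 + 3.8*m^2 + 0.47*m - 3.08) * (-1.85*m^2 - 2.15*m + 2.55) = 1.85*m^5 - 4.88*m^4 - 11.5895*m^3 + 14.3775*m^2 + 7.8205*m - 7.854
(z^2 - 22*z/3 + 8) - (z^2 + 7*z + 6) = 2 - 43*z/3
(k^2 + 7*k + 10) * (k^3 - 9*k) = k^5 + 7*k^4 + k^3 - 63*k^2 - 90*k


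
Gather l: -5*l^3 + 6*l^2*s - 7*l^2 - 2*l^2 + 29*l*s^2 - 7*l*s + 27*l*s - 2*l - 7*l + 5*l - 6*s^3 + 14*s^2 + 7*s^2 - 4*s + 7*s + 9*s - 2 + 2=-5*l^3 + l^2*(6*s - 9) + l*(29*s^2 + 20*s - 4) - 6*s^3 + 21*s^2 + 12*s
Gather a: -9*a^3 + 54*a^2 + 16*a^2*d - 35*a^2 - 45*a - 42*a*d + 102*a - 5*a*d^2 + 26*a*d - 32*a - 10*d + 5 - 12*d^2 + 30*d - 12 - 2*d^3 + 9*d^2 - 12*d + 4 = -9*a^3 + a^2*(16*d + 19) + a*(-5*d^2 - 16*d + 25) - 2*d^3 - 3*d^2 + 8*d - 3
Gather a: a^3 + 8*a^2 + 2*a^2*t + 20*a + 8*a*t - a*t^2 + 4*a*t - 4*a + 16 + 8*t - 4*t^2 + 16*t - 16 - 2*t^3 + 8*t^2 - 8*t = a^3 + a^2*(2*t + 8) + a*(-t^2 + 12*t + 16) - 2*t^3 + 4*t^2 + 16*t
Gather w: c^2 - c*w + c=c^2 - c*w + c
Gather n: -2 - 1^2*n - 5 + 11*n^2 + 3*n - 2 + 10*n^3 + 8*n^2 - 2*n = 10*n^3 + 19*n^2 - 9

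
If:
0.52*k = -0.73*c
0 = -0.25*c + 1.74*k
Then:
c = 0.00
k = 0.00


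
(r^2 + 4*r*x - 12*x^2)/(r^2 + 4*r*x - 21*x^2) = (r^2 + 4*r*x - 12*x^2)/(r^2 + 4*r*x - 21*x^2)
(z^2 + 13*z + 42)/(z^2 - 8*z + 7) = (z^2 + 13*z + 42)/(z^2 - 8*z + 7)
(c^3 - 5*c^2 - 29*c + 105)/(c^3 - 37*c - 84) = (c^2 + 2*c - 15)/(c^2 + 7*c + 12)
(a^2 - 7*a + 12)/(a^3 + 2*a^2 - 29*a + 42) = (a - 4)/(a^2 + 5*a - 14)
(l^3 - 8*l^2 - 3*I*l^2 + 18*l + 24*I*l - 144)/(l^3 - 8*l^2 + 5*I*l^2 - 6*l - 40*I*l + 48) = (l - 6*I)/(l + 2*I)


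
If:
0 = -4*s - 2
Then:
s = -1/2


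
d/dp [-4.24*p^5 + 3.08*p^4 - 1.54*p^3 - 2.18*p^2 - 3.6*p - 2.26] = -21.2*p^4 + 12.32*p^3 - 4.62*p^2 - 4.36*p - 3.6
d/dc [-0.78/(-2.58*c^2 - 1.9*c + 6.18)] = (-4.0248*c - 1.482)/(2.58*c^2 + 1.9*c - 6.18)^2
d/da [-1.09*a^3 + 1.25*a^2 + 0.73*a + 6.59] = -3.27*a^2 + 2.5*a + 0.73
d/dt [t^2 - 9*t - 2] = 2*t - 9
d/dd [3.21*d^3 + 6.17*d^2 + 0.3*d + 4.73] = 9.63*d^2 + 12.34*d + 0.3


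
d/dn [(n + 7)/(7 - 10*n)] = 77/(10*n - 7)^2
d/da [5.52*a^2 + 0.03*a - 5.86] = 11.04*a + 0.03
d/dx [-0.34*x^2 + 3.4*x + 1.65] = 3.4 - 0.68*x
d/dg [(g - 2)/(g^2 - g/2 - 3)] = -4/(4*g^2 + 12*g + 9)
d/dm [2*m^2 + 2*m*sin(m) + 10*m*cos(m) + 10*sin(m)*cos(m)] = -10*m*sin(m) + 2*m*cos(m) + 4*m + 2*sin(m) + 10*cos(m) + 10*cos(2*m)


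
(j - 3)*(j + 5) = j^2 + 2*j - 15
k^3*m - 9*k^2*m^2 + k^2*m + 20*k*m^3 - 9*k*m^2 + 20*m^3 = (k - 5*m)*(k - 4*m)*(k*m + m)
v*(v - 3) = v^2 - 3*v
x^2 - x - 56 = (x - 8)*(x + 7)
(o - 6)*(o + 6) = o^2 - 36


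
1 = 1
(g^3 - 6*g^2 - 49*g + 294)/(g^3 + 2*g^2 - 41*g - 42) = (g - 7)/(g + 1)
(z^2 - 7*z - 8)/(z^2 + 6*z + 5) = (z - 8)/(z + 5)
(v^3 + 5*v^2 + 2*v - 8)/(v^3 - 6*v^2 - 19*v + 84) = (v^2 + v - 2)/(v^2 - 10*v + 21)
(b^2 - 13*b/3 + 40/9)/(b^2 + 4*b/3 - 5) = (b - 8/3)/(b + 3)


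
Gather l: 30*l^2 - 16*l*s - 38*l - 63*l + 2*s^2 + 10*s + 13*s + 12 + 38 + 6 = 30*l^2 + l*(-16*s - 101) + 2*s^2 + 23*s + 56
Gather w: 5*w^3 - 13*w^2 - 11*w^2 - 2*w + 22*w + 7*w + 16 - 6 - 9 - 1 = 5*w^3 - 24*w^2 + 27*w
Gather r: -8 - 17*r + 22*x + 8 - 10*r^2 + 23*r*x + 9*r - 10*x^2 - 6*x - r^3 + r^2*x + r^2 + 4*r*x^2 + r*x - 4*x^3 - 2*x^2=-r^3 + r^2*(x - 9) + r*(4*x^2 + 24*x - 8) - 4*x^3 - 12*x^2 + 16*x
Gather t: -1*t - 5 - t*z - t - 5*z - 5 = t*(-z - 2) - 5*z - 10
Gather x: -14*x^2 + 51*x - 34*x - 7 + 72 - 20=-14*x^2 + 17*x + 45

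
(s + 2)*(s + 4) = s^2 + 6*s + 8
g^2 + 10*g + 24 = (g + 4)*(g + 6)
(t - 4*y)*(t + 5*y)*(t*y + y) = t^3*y + t^2*y^2 + t^2*y - 20*t*y^3 + t*y^2 - 20*y^3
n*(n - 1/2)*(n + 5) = n^3 + 9*n^2/2 - 5*n/2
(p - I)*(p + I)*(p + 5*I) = p^3 + 5*I*p^2 + p + 5*I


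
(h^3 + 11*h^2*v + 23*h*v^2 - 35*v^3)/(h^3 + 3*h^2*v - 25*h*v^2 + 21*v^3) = (-h - 5*v)/(-h + 3*v)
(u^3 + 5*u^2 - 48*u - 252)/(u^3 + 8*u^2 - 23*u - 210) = (u^2 - u - 42)/(u^2 + 2*u - 35)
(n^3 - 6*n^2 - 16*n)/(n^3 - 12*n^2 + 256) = n*(n + 2)/(n^2 - 4*n - 32)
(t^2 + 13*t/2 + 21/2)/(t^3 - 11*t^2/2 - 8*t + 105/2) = (2*t + 7)/(2*t^2 - 17*t + 35)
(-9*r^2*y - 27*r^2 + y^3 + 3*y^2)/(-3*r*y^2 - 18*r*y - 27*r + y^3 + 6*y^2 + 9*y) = (3*r + y)/(y + 3)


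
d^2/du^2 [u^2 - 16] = 2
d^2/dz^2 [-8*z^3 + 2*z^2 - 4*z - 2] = 4 - 48*z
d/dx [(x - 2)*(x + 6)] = 2*x + 4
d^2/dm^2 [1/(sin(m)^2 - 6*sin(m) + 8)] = 2*(-2*sin(m)^4 + 9*sin(m)^3 + sin(m)^2 - 42*sin(m) + 28)/(sin(m)^2 - 6*sin(m) + 8)^3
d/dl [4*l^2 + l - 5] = 8*l + 1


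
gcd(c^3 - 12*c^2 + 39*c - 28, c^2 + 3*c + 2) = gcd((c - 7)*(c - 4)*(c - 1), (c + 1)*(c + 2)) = 1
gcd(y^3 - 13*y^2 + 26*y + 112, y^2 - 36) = 1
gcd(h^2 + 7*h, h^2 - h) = h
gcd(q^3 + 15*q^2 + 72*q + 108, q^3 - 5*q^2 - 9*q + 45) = q + 3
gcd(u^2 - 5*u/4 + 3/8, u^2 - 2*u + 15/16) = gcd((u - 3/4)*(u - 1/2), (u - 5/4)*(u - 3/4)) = u - 3/4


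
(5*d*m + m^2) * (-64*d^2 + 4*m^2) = -320*d^3*m - 64*d^2*m^2 + 20*d*m^3 + 4*m^4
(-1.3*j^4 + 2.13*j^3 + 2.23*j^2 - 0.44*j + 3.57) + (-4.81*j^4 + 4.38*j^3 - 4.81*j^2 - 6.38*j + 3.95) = -6.11*j^4 + 6.51*j^3 - 2.58*j^2 - 6.82*j + 7.52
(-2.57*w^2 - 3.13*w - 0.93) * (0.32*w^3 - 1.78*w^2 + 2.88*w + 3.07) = -0.8224*w^5 + 3.573*w^4 - 2.1278*w^3 - 15.2489*w^2 - 12.2875*w - 2.8551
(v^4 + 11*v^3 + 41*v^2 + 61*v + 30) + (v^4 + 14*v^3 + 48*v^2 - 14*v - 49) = 2*v^4 + 25*v^3 + 89*v^2 + 47*v - 19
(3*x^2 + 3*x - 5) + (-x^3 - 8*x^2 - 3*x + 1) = -x^3 - 5*x^2 - 4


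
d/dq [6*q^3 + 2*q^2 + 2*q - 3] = 18*q^2 + 4*q + 2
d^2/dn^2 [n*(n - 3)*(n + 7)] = 6*n + 8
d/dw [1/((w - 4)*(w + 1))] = (3 - 2*w)/(w^4 - 6*w^3 + w^2 + 24*w + 16)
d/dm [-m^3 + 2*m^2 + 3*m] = -3*m^2 + 4*m + 3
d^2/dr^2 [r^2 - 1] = 2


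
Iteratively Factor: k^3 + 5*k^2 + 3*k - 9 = (k - 1)*(k^2 + 6*k + 9) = (k - 1)*(k + 3)*(k + 3)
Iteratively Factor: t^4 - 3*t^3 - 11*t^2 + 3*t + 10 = (t + 2)*(t^3 - 5*t^2 - t + 5) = (t - 1)*(t + 2)*(t^2 - 4*t - 5) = (t - 5)*(t - 1)*(t + 2)*(t + 1)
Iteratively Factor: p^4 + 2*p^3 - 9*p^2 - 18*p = (p + 3)*(p^3 - p^2 - 6*p) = p*(p + 3)*(p^2 - p - 6) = p*(p + 2)*(p + 3)*(p - 3)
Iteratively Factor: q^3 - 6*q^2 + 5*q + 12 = (q + 1)*(q^2 - 7*q + 12) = (q - 3)*(q + 1)*(q - 4)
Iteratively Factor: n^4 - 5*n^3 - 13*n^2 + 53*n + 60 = (n - 5)*(n^3 - 13*n - 12) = (n - 5)*(n + 1)*(n^2 - n - 12) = (n - 5)*(n - 4)*(n + 1)*(n + 3)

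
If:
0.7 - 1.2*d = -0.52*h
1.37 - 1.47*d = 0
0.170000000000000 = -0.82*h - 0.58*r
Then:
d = 0.93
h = 0.80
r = -1.43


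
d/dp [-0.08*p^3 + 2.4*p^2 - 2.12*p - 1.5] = -0.24*p^2 + 4.8*p - 2.12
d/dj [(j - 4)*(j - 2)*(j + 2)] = 3*j^2 - 8*j - 4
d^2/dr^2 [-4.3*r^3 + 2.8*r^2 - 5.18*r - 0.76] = 5.6 - 25.8*r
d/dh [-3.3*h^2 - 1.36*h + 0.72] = -6.6*h - 1.36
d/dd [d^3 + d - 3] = 3*d^2 + 1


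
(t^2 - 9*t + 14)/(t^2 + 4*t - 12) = (t - 7)/(t + 6)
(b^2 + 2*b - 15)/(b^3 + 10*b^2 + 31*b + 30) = (b - 3)/(b^2 + 5*b + 6)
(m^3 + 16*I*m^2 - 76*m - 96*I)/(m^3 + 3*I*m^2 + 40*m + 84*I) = (m^2 + 14*I*m - 48)/(m^2 + I*m + 42)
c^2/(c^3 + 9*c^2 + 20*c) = c/(c^2 + 9*c + 20)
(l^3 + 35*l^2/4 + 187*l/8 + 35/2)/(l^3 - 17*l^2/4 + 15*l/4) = (8*l^3 + 70*l^2 + 187*l + 140)/(2*l*(4*l^2 - 17*l + 15))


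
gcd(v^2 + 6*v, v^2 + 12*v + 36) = v + 6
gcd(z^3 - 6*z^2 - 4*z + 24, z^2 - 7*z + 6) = z - 6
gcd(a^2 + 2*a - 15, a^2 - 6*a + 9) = a - 3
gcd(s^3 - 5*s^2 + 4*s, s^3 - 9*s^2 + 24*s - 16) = s^2 - 5*s + 4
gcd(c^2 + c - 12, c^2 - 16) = c + 4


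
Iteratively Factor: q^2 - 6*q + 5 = (q - 1)*(q - 5)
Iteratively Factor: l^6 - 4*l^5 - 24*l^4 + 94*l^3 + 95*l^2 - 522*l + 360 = (l + 3)*(l^5 - 7*l^4 - 3*l^3 + 103*l^2 - 214*l + 120) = (l - 3)*(l + 3)*(l^4 - 4*l^3 - 15*l^2 + 58*l - 40) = (l - 3)*(l + 3)*(l + 4)*(l^3 - 8*l^2 + 17*l - 10) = (l - 5)*(l - 3)*(l + 3)*(l + 4)*(l^2 - 3*l + 2) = (l - 5)*(l - 3)*(l - 2)*(l + 3)*(l + 4)*(l - 1)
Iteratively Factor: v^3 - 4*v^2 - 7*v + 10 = (v - 1)*(v^2 - 3*v - 10) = (v - 5)*(v - 1)*(v + 2)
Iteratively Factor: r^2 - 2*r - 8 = (r + 2)*(r - 4)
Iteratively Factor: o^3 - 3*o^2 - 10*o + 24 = (o - 2)*(o^2 - o - 12) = (o - 4)*(o - 2)*(o + 3)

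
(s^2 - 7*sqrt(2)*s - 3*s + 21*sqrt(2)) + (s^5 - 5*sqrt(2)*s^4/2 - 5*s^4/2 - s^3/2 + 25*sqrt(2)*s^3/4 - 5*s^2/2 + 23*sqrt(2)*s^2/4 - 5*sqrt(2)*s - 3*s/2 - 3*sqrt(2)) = s^5 - 5*sqrt(2)*s^4/2 - 5*s^4/2 - s^3/2 + 25*sqrt(2)*s^3/4 - 3*s^2/2 + 23*sqrt(2)*s^2/4 - 12*sqrt(2)*s - 9*s/2 + 18*sqrt(2)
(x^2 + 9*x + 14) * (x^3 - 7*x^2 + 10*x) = x^5 + 2*x^4 - 39*x^3 - 8*x^2 + 140*x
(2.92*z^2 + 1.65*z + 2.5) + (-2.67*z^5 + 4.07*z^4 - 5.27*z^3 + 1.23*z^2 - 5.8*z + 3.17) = -2.67*z^5 + 4.07*z^4 - 5.27*z^3 + 4.15*z^2 - 4.15*z + 5.67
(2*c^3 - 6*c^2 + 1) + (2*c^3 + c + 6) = 4*c^3 - 6*c^2 + c + 7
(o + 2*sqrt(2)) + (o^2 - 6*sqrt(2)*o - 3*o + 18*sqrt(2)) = o^2 - 6*sqrt(2)*o - 2*o + 20*sqrt(2)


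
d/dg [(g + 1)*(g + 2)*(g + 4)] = 3*g^2 + 14*g + 14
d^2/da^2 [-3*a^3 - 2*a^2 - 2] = -18*a - 4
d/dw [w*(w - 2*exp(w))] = -2*w*exp(w) + 2*w - 2*exp(w)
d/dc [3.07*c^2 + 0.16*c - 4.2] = 6.14*c + 0.16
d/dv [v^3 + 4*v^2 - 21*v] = 3*v^2 + 8*v - 21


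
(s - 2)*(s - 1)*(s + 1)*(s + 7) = s^4 + 5*s^3 - 15*s^2 - 5*s + 14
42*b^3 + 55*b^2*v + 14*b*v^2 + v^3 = (b + v)*(6*b + v)*(7*b + v)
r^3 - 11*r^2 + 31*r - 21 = (r - 7)*(r - 3)*(r - 1)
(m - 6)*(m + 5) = m^2 - m - 30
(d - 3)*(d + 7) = d^2 + 4*d - 21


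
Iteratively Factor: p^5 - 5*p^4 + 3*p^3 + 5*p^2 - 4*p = (p - 1)*(p^4 - 4*p^3 - p^2 + 4*p) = p*(p - 1)*(p^3 - 4*p^2 - p + 4) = p*(p - 1)^2*(p^2 - 3*p - 4) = p*(p - 1)^2*(p + 1)*(p - 4)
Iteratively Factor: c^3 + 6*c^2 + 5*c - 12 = (c + 4)*(c^2 + 2*c - 3) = (c - 1)*(c + 4)*(c + 3)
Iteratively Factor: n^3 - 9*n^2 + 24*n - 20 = (n - 2)*(n^2 - 7*n + 10) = (n - 5)*(n - 2)*(n - 2)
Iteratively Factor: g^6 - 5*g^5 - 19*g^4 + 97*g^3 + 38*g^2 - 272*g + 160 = (g - 4)*(g^5 - g^4 - 23*g^3 + 5*g^2 + 58*g - 40) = (g - 4)*(g + 2)*(g^4 - 3*g^3 - 17*g^2 + 39*g - 20) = (g - 4)*(g - 1)*(g + 2)*(g^3 - 2*g^2 - 19*g + 20) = (g - 5)*(g - 4)*(g - 1)*(g + 2)*(g^2 + 3*g - 4) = (g - 5)*(g - 4)*(g - 1)*(g + 2)*(g + 4)*(g - 1)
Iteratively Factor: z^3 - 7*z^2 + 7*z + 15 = (z - 5)*(z^2 - 2*z - 3) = (z - 5)*(z + 1)*(z - 3)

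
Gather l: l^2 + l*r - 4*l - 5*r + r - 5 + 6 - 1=l^2 + l*(r - 4) - 4*r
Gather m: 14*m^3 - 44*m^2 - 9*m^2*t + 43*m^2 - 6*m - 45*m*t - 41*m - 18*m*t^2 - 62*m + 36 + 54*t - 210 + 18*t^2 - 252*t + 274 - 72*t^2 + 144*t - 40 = 14*m^3 + m^2*(-9*t - 1) + m*(-18*t^2 - 45*t - 109) - 54*t^2 - 54*t + 60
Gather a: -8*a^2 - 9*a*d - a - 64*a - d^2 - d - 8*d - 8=-8*a^2 + a*(-9*d - 65) - d^2 - 9*d - 8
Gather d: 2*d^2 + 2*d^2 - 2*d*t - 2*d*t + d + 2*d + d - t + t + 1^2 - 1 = 4*d^2 + d*(4 - 4*t)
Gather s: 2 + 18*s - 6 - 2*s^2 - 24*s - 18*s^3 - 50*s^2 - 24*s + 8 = -18*s^3 - 52*s^2 - 30*s + 4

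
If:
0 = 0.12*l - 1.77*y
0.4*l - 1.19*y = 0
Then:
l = 0.00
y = 0.00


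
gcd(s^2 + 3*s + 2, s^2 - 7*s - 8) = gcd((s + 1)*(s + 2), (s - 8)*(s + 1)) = s + 1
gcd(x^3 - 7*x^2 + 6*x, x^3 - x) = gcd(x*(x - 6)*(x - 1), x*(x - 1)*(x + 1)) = x^2 - x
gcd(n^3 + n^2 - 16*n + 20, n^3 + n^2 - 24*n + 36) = n - 2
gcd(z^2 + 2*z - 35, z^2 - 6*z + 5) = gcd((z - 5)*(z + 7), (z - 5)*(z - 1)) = z - 5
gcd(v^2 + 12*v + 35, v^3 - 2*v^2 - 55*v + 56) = v + 7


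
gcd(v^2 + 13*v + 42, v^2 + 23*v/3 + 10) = v + 6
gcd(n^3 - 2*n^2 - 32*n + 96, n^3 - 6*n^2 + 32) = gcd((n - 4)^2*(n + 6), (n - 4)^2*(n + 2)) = n^2 - 8*n + 16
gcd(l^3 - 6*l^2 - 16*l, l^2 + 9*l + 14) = l + 2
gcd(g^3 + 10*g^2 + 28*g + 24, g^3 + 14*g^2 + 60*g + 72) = g^2 + 8*g + 12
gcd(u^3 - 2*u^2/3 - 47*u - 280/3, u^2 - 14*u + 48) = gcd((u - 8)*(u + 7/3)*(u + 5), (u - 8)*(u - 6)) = u - 8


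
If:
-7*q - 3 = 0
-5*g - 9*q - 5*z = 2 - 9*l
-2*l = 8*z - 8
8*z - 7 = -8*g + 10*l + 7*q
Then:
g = -23/154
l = 18/77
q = -3/7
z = 145/154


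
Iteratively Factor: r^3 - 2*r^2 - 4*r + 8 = (r - 2)*(r^2 - 4) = (r - 2)^2*(r + 2)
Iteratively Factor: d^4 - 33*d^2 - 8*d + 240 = (d + 4)*(d^3 - 4*d^2 - 17*d + 60) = (d + 4)^2*(d^2 - 8*d + 15) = (d - 5)*(d + 4)^2*(d - 3)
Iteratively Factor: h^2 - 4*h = (h - 4)*(h)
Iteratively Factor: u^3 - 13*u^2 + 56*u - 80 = (u - 5)*(u^2 - 8*u + 16) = (u - 5)*(u - 4)*(u - 4)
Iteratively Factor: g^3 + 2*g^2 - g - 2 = (g + 1)*(g^2 + g - 2) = (g - 1)*(g + 1)*(g + 2)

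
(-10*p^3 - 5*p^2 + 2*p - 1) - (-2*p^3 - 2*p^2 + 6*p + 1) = -8*p^3 - 3*p^2 - 4*p - 2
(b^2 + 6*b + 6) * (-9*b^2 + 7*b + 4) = -9*b^4 - 47*b^3 - 8*b^2 + 66*b + 24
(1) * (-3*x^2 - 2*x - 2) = -3*x^2 - 2*x - 2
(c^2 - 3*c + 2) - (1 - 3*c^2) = 4*c^2 - 3*c + 1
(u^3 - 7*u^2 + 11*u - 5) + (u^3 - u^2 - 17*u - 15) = 2*u^3 - 8*u^2 - 6*u - 20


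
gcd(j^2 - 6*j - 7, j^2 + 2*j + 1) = j + 1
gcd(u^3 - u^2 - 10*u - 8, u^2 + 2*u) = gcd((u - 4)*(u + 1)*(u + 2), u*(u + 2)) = u + 2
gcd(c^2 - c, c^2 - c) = c^2 - c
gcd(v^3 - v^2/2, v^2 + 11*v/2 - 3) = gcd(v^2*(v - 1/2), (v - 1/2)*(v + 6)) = v - 1/2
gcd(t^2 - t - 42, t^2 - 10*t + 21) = t - 7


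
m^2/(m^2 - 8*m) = m/(m - 8)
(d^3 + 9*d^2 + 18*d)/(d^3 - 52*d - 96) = d*(d + 3)/(d^2 - 6*d - 16)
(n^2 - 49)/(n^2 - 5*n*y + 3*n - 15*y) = (n^2 - 49)/(n^2 - 5*n*y + 3*n - 15*y)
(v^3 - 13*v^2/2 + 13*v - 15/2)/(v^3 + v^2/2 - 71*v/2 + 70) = (v^2 - 4*v + 3)/(v^2 + 3*v - 28)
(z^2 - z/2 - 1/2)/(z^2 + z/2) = (z - 1)/z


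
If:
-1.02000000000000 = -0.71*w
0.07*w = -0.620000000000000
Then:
No Solution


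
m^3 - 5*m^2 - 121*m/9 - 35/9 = (m - 7)*(m + 1/3)*(m + 5/3)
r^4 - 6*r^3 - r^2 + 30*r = r*(r - 5)*(r - 3)*(r + 2)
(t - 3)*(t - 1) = t^2 - 4*t + 3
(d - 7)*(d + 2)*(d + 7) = d^3 + 2*d^2 - 49*d - 98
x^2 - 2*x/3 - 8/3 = (x - 2)*(x + 4/3)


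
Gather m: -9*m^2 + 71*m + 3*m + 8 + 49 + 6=-9*m^2 + 74*m + 63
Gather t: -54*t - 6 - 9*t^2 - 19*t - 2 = -9*t^2 - 73*t - 8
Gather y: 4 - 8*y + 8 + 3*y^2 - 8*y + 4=3*y^2 - 16*y + 16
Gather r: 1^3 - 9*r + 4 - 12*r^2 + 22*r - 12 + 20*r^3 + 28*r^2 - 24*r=20*r^3 + 16*r^2 - 11*r - 7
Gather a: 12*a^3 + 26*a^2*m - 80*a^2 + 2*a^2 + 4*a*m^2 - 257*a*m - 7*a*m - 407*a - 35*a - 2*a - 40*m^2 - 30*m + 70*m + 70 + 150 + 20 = 12*a^3 + a^2*(26*m - 78) + a*(4*m^2 - 264*m - 444) - 40*m^2 + 40*m + 240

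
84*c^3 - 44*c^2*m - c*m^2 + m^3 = (-6*c + m)*(-2*c + m)*(7*c + m)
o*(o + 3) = o^2 + 3*o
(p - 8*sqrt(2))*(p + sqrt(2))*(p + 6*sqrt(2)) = p^3 - sqrt(2)*p^2 - 100*p - 96*sqrt(2)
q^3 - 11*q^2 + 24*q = q*(q - 8)*(q - 3)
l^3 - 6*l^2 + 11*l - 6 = (l - 3)*(l - 2)*(l - 1)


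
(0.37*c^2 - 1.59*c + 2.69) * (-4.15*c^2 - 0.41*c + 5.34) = -1.5355*c^4 + 6.4468*c^3 - 8.5358*c^2 - 9.5935*c + 14.3646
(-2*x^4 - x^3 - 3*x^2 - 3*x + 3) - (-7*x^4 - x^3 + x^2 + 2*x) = 5*x^4 - 4*x^2 - 5*x + 3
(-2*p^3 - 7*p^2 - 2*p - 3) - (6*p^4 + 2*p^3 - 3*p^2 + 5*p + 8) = -6*p^4 - 4*p^3 - 4*p^2 - 7*p - 11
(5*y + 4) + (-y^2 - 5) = -y^2 + 5*y - 1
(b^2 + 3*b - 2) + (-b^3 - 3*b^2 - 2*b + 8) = -b^3 - 2*b^2 + b + 6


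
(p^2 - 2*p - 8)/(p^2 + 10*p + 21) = (p^2 - 2*p - 8)/(p^2 + 10*p + 21)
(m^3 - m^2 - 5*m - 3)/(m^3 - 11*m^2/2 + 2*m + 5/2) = 2*(m^3 - m^2 - 5*m - 3)/(2*m^3 - 11*m^2 + 4*m + 5)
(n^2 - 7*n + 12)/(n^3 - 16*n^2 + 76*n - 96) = (n^2 - 7*n + 12)/(n^3 - 16*n^2 + 76*n - 96)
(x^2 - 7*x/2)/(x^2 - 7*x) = (x - 7/2)/(x - 7)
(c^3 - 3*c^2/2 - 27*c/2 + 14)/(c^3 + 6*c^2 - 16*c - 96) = (2*c^2 + 5*c - 7)/(2*(c^2 + 10*c + 24))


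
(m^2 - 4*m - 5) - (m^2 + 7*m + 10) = -11*m - 15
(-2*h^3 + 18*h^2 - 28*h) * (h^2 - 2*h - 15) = -2*h^5 + 22*h^4 - 34*h^3 - 214*h^2 + 420*h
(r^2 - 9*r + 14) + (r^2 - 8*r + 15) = 2*r^2 - 17*r + 29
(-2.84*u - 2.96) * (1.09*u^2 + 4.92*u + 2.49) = -3.0956*u^3 - 17.1992*u^2 - 21.6348*u - 7.3704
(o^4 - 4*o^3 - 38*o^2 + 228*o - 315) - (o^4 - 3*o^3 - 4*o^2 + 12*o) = -o^3 - 34*o^2 + 216*o - 315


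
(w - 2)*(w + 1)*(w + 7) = w^3 + 6*w^2 - 9*w - 14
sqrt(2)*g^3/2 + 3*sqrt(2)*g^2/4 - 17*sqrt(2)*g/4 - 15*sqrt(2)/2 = (g - 3)*(g + 5/2)*(sqrt(2)*g/2 + sqrt(2))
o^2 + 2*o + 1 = (o + 1)^2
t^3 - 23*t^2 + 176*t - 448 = (t - 8)^2*(t - 7)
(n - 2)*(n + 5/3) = n^2 - n/3 - 10/3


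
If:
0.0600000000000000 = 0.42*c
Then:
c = 0.14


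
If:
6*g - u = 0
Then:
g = u/6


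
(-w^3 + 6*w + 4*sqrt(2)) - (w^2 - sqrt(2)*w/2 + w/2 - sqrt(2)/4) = -w^3 - w^2 + sqrt(2)*w/2 + 11*w/2 + 17*sqrt(2)/4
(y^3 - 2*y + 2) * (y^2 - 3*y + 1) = y^5 - 3*y^4 - y^3 + 8*y^2 - 8*y + 2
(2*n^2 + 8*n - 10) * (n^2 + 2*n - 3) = 2*n^4 + 12*n^3 - 44*n + 30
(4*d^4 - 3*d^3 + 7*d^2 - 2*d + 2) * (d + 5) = 4*d^5 + 17*d^4 - 8*d^3 + 33*d^2 - 8*d + 10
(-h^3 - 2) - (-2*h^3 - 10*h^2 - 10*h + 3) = h^3 + 10*h^2 + 10*h - 5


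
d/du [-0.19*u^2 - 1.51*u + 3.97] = -0.38*u - 1.51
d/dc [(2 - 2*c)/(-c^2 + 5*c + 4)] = 2*(-c^2 + 2*c - 9)/(c^4 - 10*c^3 + 17*c^2 + 40*c + 16)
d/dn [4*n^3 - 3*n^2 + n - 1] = 12*n^2 - 6*n + 1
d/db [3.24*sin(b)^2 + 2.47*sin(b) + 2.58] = (6.48*sin(b) + 2.47)*cos(b)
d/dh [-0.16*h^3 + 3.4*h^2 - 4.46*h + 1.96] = -0.48*h^2 + 6.8*h - 4.46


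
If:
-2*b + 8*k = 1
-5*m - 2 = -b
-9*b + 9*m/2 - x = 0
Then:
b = -10*x/81 - 2/9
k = 5/72 - 5*x/162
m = -2*x/81 - 4/9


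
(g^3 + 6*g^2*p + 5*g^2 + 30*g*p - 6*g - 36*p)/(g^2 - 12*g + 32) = (g^3 + 6*g^2*p + 5*g^2 + 30*g*p - 6*g - 36*p)/(g^2 - 12*g + 32)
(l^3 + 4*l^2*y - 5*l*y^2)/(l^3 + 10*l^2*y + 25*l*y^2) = (l - y)/(l + 5*y)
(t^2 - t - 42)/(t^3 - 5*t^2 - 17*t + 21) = (t + 6)/(t^2 + 2*t - 3)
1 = 1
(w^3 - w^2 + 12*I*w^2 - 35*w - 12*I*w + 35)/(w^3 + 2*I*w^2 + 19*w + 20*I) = (w^2 + w*(-1 + 7*I) - 7*I)/(w^2 - 3*I*w + 4)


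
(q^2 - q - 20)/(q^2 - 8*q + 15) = (q + 4)/(q - 3)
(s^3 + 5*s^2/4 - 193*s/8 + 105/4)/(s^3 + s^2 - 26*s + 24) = (8*s^2 - 38*s + 35)/(8*(s^2 - 5*s + 4))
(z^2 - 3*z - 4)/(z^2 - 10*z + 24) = (z + 1)/(z - 6)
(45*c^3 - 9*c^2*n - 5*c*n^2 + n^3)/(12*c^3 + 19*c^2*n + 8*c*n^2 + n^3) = (15*c^2 - 8*c*n + n^2)/(4*c^2 + 5*c*n + n^2)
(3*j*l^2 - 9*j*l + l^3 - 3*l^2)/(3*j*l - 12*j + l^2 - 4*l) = l*(l - 3)/(l - 4)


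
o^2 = o^2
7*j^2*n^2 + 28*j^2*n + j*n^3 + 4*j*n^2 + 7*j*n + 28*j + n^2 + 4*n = (7*j + n)*(n + 4)*(j*n + 1)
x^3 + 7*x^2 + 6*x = x*(x + 1)*(x + 6)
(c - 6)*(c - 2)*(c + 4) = c^3 - 4*c^2 - 20*c + 48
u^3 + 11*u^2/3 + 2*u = u*(u + 2/3)*(u + 3)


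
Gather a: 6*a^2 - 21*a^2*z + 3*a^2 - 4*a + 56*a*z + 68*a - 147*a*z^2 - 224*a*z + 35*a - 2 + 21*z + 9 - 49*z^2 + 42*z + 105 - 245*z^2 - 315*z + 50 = a^2*(9 - 21*z) + a*(-147*z^2 - 168*z + 99) - 294*z^2 - 252*z + 162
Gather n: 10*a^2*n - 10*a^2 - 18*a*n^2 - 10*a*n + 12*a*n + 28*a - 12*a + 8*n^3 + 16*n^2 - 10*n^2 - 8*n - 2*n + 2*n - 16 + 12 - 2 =-10*a^2 + 16*a + 8*n^3 + n^2*(6 - 18*a) + n*(10*a^2 + 2*a - 8) - 6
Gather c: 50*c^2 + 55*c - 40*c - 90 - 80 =50*c^2 + 15*c - 170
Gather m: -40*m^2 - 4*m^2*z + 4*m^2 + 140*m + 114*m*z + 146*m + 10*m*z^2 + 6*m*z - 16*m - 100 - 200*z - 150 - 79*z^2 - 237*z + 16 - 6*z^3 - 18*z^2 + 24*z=m^2*(-4*z - 36) + m*(10*z^2 + 120*z + 270) - 6*z^3 - 97*z^2 - 413*z - 234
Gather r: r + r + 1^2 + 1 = 2*r + 2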